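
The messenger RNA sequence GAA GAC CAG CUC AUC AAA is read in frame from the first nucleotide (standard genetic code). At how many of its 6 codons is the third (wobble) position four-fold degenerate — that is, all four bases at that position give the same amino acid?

Codon 1 GAA (Glu): third position 2-fold.
Codon 2 GAC (Asp): third position 2-fold.
Codon 3 CAG (Gln): third position 2-fold.
Codon 4 CUC (Leu): third position 4-fold.
Codon 5 AUC (Ile): third position 3-fold.
Codon 6 AAA (Lys): third position 2-fold.
Four-fold degenerate third positions: 1.

1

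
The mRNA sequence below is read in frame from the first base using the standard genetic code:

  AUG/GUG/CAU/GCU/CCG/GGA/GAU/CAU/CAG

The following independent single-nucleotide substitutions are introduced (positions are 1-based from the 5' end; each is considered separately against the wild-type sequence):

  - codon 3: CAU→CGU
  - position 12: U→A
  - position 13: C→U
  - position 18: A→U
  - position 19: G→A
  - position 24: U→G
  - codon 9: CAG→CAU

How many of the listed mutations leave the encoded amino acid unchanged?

2

Codon 3: CAU (His) → CGU (Arg) — missense.
Codon 4: GCU (Ala) → GCA (Ala) — synonymous.
Codon 5: CCG (Pro) → UCG (Ser) — missense.
Codon 6: GGA (Gly) → GGU (Gly) — synonymous.
Codon 7: GAU (Asp) → AAU (Asn) — missense.
Codon 8: CAU (His) → CAG (Gln) — missense.
Codon 9: CAG (Gln) → CAU (His) — missense.
Synonymous: 2 of 7.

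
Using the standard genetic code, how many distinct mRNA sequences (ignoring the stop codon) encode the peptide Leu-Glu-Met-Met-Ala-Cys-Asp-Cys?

384

Leu: 6 codons.
Glu: 2 codons.
Met: 1 codon.
Met: 1 codon.
Ala: 4 codons.
Cys: 2 codons.
Asp: 2 codons.
Cys: 2 codons.
6 × 2 × 1 × 1 × 4 × 2 × 2 × 2 = 384.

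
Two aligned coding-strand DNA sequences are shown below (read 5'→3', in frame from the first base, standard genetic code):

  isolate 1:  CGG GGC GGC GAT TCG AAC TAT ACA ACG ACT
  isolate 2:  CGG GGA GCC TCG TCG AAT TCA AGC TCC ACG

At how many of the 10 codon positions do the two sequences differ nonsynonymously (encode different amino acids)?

5

Codon 1: CGG Arg / CGG Arg — identical.
Codon 2: GGC Gly / GGA Gly — synonymous.
Codon 3: GGC Gly / GCC Ala — nonsynonymous.
Codon 4: GAT Asp / TCG Ser — nonsynonymous.
Codon 5: TCG Ser / TCG Ser — identical.
Codon 6: AAC Asn / AAT Asn — synonymous.
Codon 7: TAT Tyr / TCA Ser — nonsynonymous.
Codon 8: ACA Thr / AGC Ser — nonsynonymous.
Codon 9: ACG Thr / TCC Ser — nonsynonymous.
Codon 10: ACT Thr / ACG Thr — synonymous.
Nonsynonymous differences: 5.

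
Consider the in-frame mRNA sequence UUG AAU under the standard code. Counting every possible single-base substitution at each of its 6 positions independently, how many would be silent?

Codon 1 (UUG, Leu): 2 synonymous substitutions.
Codon 2 (AAU, Asn): 1 synonymous substitution.
Total: 2 + 1 = 3.

3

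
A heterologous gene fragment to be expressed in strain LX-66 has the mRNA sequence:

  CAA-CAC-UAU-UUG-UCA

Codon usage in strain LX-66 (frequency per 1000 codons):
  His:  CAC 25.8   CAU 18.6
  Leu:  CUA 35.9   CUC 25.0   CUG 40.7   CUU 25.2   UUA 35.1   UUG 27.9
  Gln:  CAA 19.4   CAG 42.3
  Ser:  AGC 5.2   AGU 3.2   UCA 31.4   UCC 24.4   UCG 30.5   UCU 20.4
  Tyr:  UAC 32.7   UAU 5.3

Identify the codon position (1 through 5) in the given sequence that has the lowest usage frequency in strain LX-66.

Codon 1 CAA (Gln): 19.4 per 1000.
Codon 2 CAC (His): 25.8 per 1000.
Codon 3 UAU (Tyr): 5.3 per 1000.
Codon 4 UUG (Leu): 27.9 per 1000.
Codon 5 UCA (Ser): 31.4 per 1000.
Lowest frequency is 5.3 at codon 3.

3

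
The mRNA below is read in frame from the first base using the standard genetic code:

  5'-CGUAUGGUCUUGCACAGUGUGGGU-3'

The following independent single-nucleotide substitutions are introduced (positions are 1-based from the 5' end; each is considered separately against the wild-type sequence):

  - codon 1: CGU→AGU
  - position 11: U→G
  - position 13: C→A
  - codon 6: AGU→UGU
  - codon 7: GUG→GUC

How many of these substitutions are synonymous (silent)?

Codon 1: CGU (Arg) → AGU (Ser) — missense.
Codon 4: UUG (Leu) → UGG (Trp) — missense.
Codon 5: CAC (His) → AAC (Asn) — missense.
Codon 6: AGU (Ser) → UGU (Cys) — missense.
Codon 7: GUG (Val) → GUC (Val) — synonymous.
Synonymous: 1 of 5.

1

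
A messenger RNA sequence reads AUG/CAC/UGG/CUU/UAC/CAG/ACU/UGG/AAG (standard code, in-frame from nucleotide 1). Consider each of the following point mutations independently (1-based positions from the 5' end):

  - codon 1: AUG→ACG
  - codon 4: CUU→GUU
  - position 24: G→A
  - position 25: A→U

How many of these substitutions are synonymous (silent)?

0

Codon 1: AUG (Met) → ACG (Thr) — missense.
Codon 4: CUU (Leu) → GUU (Val) — missense.
Codon 8: UGG (Trp) → UGA (Stop) — nonsense.
Codon 9: AAG (Lys) → UAG (Stop) — nonsense.
Synonymous: 0 of 4.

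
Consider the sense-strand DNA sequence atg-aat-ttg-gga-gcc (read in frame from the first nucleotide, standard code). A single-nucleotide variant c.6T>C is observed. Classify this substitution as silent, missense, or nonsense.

Position 6 falls in codon 2: AAT → Asn.
After the substitution the codon is AAC → Asn.
Both encode Asn, so the change is synonymous.

silent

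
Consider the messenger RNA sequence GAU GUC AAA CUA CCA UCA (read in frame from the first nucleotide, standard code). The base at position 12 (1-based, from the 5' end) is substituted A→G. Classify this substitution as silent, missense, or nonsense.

silent

Position 12 falls in codon 4: CUA → Leu.
After the substitution the codon is CUG → Leu.
Both encode Leu, so the change is synonymous.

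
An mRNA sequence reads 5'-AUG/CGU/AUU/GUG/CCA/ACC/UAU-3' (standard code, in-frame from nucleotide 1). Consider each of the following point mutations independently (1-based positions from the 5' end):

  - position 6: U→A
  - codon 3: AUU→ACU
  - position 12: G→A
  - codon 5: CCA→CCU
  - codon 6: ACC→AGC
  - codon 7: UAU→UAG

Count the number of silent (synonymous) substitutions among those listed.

Codon 2: CGU (Arg) → CGA (Arg) — synonymous.
Codon 3: AUU (Ile) → ACU (Thr) — missense.
Codon 4: GUG (Val) → GUA (Val) — synonymous.
Codon 5: CCA (Pro) → CCU (Pro) — synonymous.
Codon 6: ACC (Thr) → AGC (Ser) — missense.
Codon 7: UAU (Tyr) → UAG (Stop) — nonsense.
Synonymous: 3 of 6.

3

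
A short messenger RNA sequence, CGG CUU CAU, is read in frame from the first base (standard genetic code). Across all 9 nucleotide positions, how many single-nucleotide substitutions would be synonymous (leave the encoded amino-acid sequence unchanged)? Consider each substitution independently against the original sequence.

8

Codon 1 (CGG, Arg): 4 synonymous substitutions.
Codon 2 (CUU, Leu): 3 synonymous substitutions.
Codon 3 (CAU, His): 1 synonymous substitution.
Total: 4 + 3 + 1 = 8.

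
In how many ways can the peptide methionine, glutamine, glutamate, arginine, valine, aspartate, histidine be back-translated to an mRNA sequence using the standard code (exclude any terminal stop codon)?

Met: 1 codon.
Gln: 2 codons.
Glu: 2 codons.
Arg: 6 codons.
Val: 4 codons.
Asp: 2 codons.
His: 2 codons.
1 × 2 × 2 × 6 × 4 × 2 × 2 = 384.

384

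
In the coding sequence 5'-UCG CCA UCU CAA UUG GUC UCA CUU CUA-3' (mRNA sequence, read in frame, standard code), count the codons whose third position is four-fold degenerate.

Codon 1 UCG (Ser): third position 4-fold.
Codon 2 CCA (Pro): third position 4-fold.
Codon 3 UCU (Ser): third position 4-fold.
Codon 4 CAA (Gln): third position 2-fold.
Codon 5 UUG (Leu): third position 2-fold.
Codon 6 GUC (Val): third position 4-fold.
Codon 7 UCA (Ser): third position 4-fold.
Codon 8 CUU (Leu): third position 4-fold.
Codon 9 CUA (Leu): third position 4-fold.
Four-fold degenerate third positions: 7.

7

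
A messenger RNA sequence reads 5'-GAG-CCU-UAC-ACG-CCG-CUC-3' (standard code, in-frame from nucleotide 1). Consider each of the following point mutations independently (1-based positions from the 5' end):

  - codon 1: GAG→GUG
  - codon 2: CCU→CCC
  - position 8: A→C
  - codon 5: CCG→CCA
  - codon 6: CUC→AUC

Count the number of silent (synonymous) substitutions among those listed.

Codon 1: GAG (Glu) → GUG (Val) — missense.
Codon 2: CCU (Pro) → CCC (Pro) — synonymous.
Codon 3: UAC (Tyr) → UCC (Ser) — missense.
Codon 5: CCG (Pro) → CCA (Pro) — synonymous.
Codon 6: CUC (Leu) → AUC (Ile) — missense.
Synonymous: 2 of 5.

2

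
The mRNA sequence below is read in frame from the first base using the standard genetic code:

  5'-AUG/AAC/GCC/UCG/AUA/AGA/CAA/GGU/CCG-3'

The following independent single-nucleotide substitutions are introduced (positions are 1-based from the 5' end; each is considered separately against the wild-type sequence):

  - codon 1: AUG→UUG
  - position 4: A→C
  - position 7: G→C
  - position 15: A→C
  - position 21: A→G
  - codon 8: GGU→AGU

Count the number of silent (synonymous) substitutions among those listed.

2

Codon 1: AUG (Met) → UUG (Leu) — missense.
Codon 2: AAC (Asn) → CAC (His) — missense.
Codon 3: GCC (Ala) → CCC (Pro) — missense.
Codon 5: AUA (Ile) → AUC (Ile) — synonymous.
Codon 7: CAA (Gln) → CAG (Gln) — synonymous.
Codon 8: GGU (Gly) → AGU (Ser) — missense.
Synonymous: 2 of 6.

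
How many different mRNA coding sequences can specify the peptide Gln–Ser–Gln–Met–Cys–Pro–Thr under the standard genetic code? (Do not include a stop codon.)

768

Gln: 2 codons.
Ser: 6 codons.
Gln: 2 codons.
Met: 1 codon.
Cys: 2 codons.
Pro: 4 codons.
Thr: 4 codons.
2 × 6 × 2 × 1 × 2 × 4 × 4 = 768.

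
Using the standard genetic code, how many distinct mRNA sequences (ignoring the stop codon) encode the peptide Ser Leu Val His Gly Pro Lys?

Ser: 6 codons.
Leu: 6 codons.
Val: 4 codons.
His: 2 codons.
Gly: 4 codons.
Pro: 4 codons.
Lys: 2 codons.
6 × 6 × 4 × 2 × 4 × 4 × 2 = 9216.

9216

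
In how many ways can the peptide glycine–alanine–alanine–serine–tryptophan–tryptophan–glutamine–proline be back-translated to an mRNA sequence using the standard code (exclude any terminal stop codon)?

Gly: 4 codons.
Ala: 4 codons.
Ala: 4 codons.
Ser: 6 codons.
Trp: 1 codon.
Trp: 1 codon.
Gln: 2 codons.
Pro: 4 codons.
4 × 4 × 4 × 6 × 1 × 1 × 2 × 4 = 3072.

3072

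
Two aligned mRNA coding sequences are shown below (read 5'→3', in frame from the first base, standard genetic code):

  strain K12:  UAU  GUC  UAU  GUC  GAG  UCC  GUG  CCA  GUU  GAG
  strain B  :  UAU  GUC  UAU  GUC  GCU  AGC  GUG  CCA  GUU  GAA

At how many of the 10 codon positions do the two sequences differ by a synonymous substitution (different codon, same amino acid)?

2

Codon 1: UAU Tyr / UAU Tyr — identical.
Codon 2: GUC Val / GUC Val — identical.
Codon 3: UAU Tyr / UAU Tyr — identical.
Codon 4: GUC Val / GUC Val — identical.
Codon 5: GAG Glu / GCU Ala — nonsynonymous.
Codon 6: UCC Ser / AGC Ser — synonymous.
Codon 7: GUG Val / GUG Val — identical.
Codon 8: CCA Pro / CCA Pro — identical.
Codon 9: GUU Val / GUU Val — identical.
Codon 10: GAG Glu / GAA Glu — synonymous.
Synonymous differences: 2.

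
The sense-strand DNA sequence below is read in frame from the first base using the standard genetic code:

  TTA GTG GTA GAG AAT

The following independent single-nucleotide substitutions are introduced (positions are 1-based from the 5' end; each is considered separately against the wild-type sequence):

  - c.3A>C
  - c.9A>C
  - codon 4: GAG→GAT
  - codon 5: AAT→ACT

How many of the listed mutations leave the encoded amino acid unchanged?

1

Codon 1: TTA (Leu) → TTC (Phe) — missense.
Codon 3: GTA (Val) → GTC (Val) — synonymous.
Codon 4: GAG (Glu) → GAT (Asp) — missense.
Codon 5: AAT (Asn) → ACT (Thr) — missense.
Synonymous: 1 of 4.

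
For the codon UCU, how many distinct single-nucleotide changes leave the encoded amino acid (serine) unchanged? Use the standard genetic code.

3

Position 1: none → 0 synonymous.
Position 2: none → 0 synonymous.
Position 3: UCC, UCA, UCG → 3 synonymous.
Total: 0 + 0 + 3 = 3.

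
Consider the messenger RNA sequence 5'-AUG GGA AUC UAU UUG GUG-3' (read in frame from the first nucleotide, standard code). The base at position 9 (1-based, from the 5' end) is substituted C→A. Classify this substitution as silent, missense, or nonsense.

Position 9 falls in codon 3: AUC → Ile.
After the substitution the codon is AUA → Ile.
Both encode Ile, so the change is synonymous.

silent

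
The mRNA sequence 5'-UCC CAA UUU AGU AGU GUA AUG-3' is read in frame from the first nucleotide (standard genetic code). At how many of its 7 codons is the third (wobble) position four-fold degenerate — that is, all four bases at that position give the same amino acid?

Codon 1 UCC (Ser): third position 4-fold.
Codon 2 CAA (Gln): third position 2-fold.
Codon 3 UUU (Phe): third position 2-fold.
Codon 4 AGU (Ser): third position 2-fold.
Codon 5 AGU (Ser): third position 2-fold.
Codon 6 GUA (Val): third position 4-fold.
Codon 7 AUG (Met): third position 1-fold.
Four-fold degenerate third positions: 2.

2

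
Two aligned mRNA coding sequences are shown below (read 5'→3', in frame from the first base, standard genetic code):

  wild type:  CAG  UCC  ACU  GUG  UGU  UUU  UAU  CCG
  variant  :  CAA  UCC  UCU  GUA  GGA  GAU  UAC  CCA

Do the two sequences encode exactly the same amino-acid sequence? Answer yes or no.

Codon 1: CAG Gln / CAA Gln — synonymous.
Codon 2: UCC Ser / UCC Ser — identical.
Codon 3: ACU Thr / UCU Ser — nonsynonymous.
Codon 4: GUG Val / GUA Val — synonymous.
Codon 5: UGU Cys / GGA Gly — nonsynonymous.
Codon 6: UUU Phe / GAU Asp — nonsynonymous.
Codon 7: UAU Tyr / UAC Tyr — synonymous.
Codon 8: CCG Pro / CCA Pro — synonymous.
Nonsynonymous differences: 3 → different protein.

no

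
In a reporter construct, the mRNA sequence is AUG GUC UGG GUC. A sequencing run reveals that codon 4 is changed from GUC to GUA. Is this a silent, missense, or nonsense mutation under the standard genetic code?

Position 12 falls in codon 4: GUC → Val.
After the substitution the codon is GUA → Val.
Both encode Val, so the change is synonymous.

silent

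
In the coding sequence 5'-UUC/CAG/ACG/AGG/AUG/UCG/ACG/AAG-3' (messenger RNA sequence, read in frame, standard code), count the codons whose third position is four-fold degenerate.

3

Codon 1 UUC (Phe): third position 2-fold.
Codon 2 CAG (Gln): third position 2-fold.
Codon 3 ACG (Thr): third position 4-fold.
Codon 4 AGG (Arg): third position 2-fold.
Codon 5 AUG (Met): third position 1-fold.
Codon 6 UCG (Ser): third position 4-fold.
Codon 7 ACG (Thr): third position 4-fold.
Codon 8 AAG (Lys): third position 2-fold.
Four-fold degenerate third positions: 3.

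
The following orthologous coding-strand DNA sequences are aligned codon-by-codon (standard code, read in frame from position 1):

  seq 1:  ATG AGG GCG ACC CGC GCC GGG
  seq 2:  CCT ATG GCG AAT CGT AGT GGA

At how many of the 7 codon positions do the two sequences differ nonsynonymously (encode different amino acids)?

Codon 1: ATG Met / CCT Pro — nonsynonymous.
Codon 2: AGG Arg / ATG Met — nonsynonymous.
Codon 3: GCG Ala / GCG Ala — identical.
Codon 4: ACC Thr / AAT Asn — nonsynonymous.
Codon 5: CGC Arg / CGT Arg — synonymous.
Codon 6: GCC Ala / AGT Ser — nonsynonymous.
Codon 7: GGG Gly / GGA Gly — synonymous.
Nonsynonymous differences: 4.

4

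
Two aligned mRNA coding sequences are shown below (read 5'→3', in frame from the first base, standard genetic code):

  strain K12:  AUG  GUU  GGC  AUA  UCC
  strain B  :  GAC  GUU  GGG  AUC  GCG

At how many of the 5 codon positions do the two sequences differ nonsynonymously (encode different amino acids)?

2

Codon 1: AUG Met / GAC Asp — nonsynonymous.
Codon 2: GUU Val / GUU Val — identical.
Codon 3: GGC Gly / GGG Gly — synonymous.
Codon 4: AUA Ile / AUC Ile — synonymous.
Codon 5: UCC Ser / GCG Ala — nonsynonymous.
Nonsynonymous differences: 2.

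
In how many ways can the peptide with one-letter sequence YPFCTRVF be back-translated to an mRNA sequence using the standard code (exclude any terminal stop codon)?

Tyr: 2 codons.
Pro: 4 codons.
Phe: 2 codons.
Cys: 2 codons.
Thr: 4 codons.
Arg: 6 codons.
Val: 4 codons.
Phe: 2 codons.
2 × 4 × 2 × 2 × 4 × 6 × 4 × 2 = 6144.

6144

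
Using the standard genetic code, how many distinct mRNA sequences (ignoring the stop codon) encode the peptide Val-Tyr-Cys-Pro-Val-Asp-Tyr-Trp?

1024

Val: 4 codons.
Tyr: 2 codons.
Cys: 2 codons.
Pro: 4 codons.
Val: 4 codons.
Asp: 2 codons.
Tyr: 2 codons.
Trp: 1 codon.
4 × 2 × 2 × 4 × 4 × 2 × 2 × 1 = 1024.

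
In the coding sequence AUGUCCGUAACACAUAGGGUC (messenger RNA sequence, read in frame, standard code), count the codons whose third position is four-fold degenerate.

Codon 1 AUG (Met): third position 1-fold.
Codon 2 UCC (Ser): third position 4-fold.
Codon 3 GUA (Val): third position 4-fold.
Codon 4 ACA (Thr): third position 4-fold.
Codon 5 CAU (His): third position 2-fold.
Codon 6 AGG (Arg): third position 2-fold.
Codon 7 GUC (Val): third position 4-fold.
Four-fold degenerate third positions: 4.

4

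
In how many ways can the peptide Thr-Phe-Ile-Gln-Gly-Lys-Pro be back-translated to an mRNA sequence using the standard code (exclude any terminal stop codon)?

Thr: 4 codons.
Phe: 2 codons.
Ile: 3 codons.
Gln: 2 codons.
Gly: 4 codons.
Lys: 2 codons.
Pro: 4 codons.
4 × 2 × 3 × 2 × 4 × 2 × 4 = 1536.

1536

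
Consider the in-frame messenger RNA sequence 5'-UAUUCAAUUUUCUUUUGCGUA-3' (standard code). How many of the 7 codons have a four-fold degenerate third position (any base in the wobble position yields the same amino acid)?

2

Codon 1 UAU (Tyr): third position 2-fold.
Codon 2 UCA (Ser): third position 4-fold.
Codon 3 AUU (Ile): third position 3-fold.
Codon 4 UUC (Phe): third position 2-fold.
Codon 5 UUU (Phe): third position 2-fold.
Codon 6 UGC (Cys): third position 2-fold.
Codon 7 GUA (Val): third position 4-fold.
Four-fold degenerate third positions: 2.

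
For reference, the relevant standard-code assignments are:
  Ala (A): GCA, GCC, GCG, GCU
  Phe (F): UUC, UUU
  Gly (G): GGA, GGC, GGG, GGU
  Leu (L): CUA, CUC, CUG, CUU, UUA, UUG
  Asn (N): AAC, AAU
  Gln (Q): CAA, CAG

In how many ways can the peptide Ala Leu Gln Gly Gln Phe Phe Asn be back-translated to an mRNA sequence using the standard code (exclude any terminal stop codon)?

Ala: 4 codons.
Leu: 6 codons.
Gln: 2 codons.
Gly: 4 codons.
Gln: 2 codons.
Phe: 2 codons.
Phe: 2 codons.
Asn: 2 codons.
4 × 6 × 2 × 4 × 2 × 2 × 2 × 2 = 3072.

3072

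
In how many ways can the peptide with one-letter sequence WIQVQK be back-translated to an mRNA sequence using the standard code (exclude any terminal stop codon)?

96

Trp: 1 codon.
Ile: 3 codons.
Gln: 2 codons.
Val: 4 codons.
Gln: 2 codons.
Lys: 2 codons.
1 × 3 × 2 × 4 × 2 × 2 = 96.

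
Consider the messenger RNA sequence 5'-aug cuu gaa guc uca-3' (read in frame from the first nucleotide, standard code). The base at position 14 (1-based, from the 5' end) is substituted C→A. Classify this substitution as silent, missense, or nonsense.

nonsense

Position 14 falls in codon 5: UCA → Ser.
After the substitution the codon is UAA → Stop.
The new codon is a stop codon, so this is a nonsense mutation.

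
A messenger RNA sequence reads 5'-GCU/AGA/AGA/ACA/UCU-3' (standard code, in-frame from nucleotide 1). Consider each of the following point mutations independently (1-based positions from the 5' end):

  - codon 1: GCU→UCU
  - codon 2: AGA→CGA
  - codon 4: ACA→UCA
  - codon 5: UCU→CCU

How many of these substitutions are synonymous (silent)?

1

Codon 1: GCU (Ala) → UCU (Ser) — missense.
Codon 2: AGA (Arg) → CGA (Arg) — synonymous.
Codon 4: ACA (Thr) → UCA (Ser) — missense.
Codon 5: UCU (Ser) → CCU (Pro) — missense.
Synonymous: 1 of 4.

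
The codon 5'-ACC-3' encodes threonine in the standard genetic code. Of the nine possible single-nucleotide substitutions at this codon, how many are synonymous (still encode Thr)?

Position 1: none → 0 synonymous.
Position 2: none → 0 synonymous.
Position 3: ACT, ACA, ACG → 3 synonymous.
Total: 0 + 0 + 3 = 3.

3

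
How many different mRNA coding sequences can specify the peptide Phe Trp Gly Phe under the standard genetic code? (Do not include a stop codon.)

16

Phe: 2 codons.
Trp: 1 codon.
Gly: 4 codons.
Phe: 2 codons.
2 × 1 × 4 × 2 = 16.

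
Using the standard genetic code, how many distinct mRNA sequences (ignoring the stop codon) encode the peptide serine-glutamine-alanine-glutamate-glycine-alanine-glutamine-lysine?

Ser: 6 codons.
Gln: 2 codons.
Ala: 4 codons.
Glu: 2 codons.
Gly: 4 codons.
Ala: 4 codons.
Gln: 2 codons.
Lys: 2 codons.
6 × 2 × 4 × 2 × 4 × 4 × 2 × 2 = 6144.

6144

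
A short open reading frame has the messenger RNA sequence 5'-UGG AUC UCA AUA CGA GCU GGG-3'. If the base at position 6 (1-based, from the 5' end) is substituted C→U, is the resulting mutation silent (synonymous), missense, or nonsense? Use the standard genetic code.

silent

Position 6 falls in codon 2: AUC → Ile.
After the substitution the codon is AUU → Ile.
Both encode Ile, so the change is synonymous.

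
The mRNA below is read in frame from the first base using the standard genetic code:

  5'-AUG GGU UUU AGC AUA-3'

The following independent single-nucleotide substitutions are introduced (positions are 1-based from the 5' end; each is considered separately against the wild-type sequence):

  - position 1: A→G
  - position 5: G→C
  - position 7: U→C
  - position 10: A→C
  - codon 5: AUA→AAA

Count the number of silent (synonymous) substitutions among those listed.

Codon 1: AUG (Met) → GUG (Val) — missense.
Codon 2: GGU (Gly) → GCU (Ala) — missense.
Codon 3: UUU (Phe) → CUU (Leu) — missense.
Codon 4: AGC (Ser) → CGC (Arg) — missense.
Codon 5: AUA (Ile) → AAA (Lys) — missense.
Synonymous: 0 of 5.

0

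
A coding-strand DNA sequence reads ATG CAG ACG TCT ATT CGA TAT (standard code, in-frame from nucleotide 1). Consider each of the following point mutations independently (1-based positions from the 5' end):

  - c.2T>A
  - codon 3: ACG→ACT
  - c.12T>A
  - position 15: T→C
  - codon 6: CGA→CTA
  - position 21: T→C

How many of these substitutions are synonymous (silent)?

4

Codon 1: ATG (Met) → AAG (Lys) — missense.
Codon 3: ACG (Thr) → ACT (Thr) — synonymous.
Codon 4: TCT (Ser) → TCA (Ser) — synonymous.
Codon 5: ATT (Ile) → ATC (Ile) — synonymous.
Codon 6: CGA (Arg) → CTA (Leu) — missense.
Codon 7: TAT (Tyr) → TAC (Tyr) — synonymous.
Synonymous: 4 of 6.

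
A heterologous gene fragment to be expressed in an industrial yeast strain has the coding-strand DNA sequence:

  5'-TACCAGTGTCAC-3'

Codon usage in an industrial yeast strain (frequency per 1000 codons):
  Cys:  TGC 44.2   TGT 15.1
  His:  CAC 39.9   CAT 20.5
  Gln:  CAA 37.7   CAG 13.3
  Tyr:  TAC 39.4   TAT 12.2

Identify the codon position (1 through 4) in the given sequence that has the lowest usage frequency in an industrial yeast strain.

Codon 1 TAC (Tyr): 39.4 per 1000.
Codon 2 CAG (Gln): 13.3 per 1000.
Codon 3 TGT (Cys): 15.1 per 1000.
Codon 4 CAC (His): 39.9 per 1000.
Lowest frequency is 13.3 at codon 2.

2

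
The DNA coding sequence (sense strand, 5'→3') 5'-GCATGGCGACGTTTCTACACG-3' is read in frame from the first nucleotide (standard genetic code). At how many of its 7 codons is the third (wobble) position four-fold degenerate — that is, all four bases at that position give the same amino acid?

4

Codon 1 GCA (Ala): third position 4-fold.
Codon 2 TGG (Trp): third position 1-fold.
Codon 3 CGA (Arg): third position 4-fold.
Codon 4 CGT (Arg): third position 4-fold.
Codon 5 TTC (Phe): third position 2-fold.
Codon 6 TAC (Tyr): third position 2-fold.
Codon 7 ACG (Thr): third position 4-fold.
Four-fold degenerate third positions: 4.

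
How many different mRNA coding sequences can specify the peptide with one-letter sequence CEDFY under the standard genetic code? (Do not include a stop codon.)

32

Cys: 2 codons.
Glu: 2 codons.
Asp: 2 codons.
Phe: 2 codons.
Tyr: 2 codons.
2 × 2 × 2 × 2 × 2 = 32.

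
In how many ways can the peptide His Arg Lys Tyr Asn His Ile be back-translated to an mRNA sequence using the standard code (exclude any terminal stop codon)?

His: 2 codons.
Arg: 6 codons.
Lys: 2 codons.
Tyr: 2 codons.
Asn: 2 codons.
His: 2 codons.
Ile: 3 codons.
2 × 6 × 2 × 2 × 2 × 2 × 3 = 576.

576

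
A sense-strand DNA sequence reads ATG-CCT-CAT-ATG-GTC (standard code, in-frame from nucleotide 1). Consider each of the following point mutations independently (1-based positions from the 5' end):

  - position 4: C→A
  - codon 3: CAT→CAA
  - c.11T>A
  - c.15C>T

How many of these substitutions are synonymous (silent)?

Codon 2: CCT (Pro) → ACT (Thr) — missense.
Codon 3: CAT (His) → CAA (Gln) — missense.
Codon 4: ATG (Met) → AAG (Lys) — missense.
Codon 5: GTC (Val) → GTT (Val) — synonymous.
Synonymous: 1 of 4.

1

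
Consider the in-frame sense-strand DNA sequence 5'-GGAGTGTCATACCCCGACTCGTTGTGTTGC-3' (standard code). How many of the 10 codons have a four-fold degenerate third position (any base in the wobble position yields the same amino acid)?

Codon 1 GGA (Gly): third position 4-fold.
Codon 2 GTG (Val): third position 4-fold.
Codon 3 TCA (Ser): third position 4-fold.
Codon 4 TAC (Tyr): third position 2-fold.
Codon 5 CCC (Pro): third position 4-fold.
Codon 6 GAC (Asp): third position 2-fold.
Codon 7 TCG (Ser): third position 4-fold.
Codon 8 TTG (Leu): third position 2-fold.
Codon 9 TGT (Cys): third position 2-fold.
Codon 10 TGC (Cys): third position 2-fold.
Four-fold degenerate third positions: 5.

5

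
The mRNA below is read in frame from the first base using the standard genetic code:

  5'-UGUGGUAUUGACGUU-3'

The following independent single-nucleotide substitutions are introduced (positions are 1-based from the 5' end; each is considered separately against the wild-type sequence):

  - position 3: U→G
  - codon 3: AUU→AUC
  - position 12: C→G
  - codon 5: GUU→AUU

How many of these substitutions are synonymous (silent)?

1

Codon 1: UGU (Cys) → UGG (Trp) — missense.
Codon 3: AUU (Ile) → AUC (Ile) — synonymous.
Codon 4: GAC (Asp) → GAG (Glu) — missense.
Codon 5: GUU (Val) → AUU (Ile) — missense.
Synonymous: 1 of 4.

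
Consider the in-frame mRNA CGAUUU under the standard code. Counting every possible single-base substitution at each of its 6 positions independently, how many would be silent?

Codon 1 (CGA, Arg): 4 synonymous substitutions.
Codon 2 (UUU, Phe): 1 synonymous substitution.
Total: 4 + 1 = 5.

5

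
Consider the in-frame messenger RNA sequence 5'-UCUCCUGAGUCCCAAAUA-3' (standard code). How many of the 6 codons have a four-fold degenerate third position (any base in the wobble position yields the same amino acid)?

Codon 1 UCU (Ser): third position 4-fold.
Codon 2 CCU (Pro): third position 4-fold.
Codon 3 GAG (Glu): third position 2-fold.
Codon 4 UCC (Ser): third position 4-fold.
Codon 5 CAA (Gln): third position 2-fold.
Codon 6 AUA (Ile): third position 3-fold.
Four-fold degenerate third positions: 3.

3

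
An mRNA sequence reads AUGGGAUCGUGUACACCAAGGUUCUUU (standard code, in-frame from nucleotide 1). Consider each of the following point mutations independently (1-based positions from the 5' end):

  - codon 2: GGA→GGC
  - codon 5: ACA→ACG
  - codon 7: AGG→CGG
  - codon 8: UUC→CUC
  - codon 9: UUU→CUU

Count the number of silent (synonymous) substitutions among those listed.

Codon 2: GGA (Gly) → GGC (Gly) — synonymous.
Codon 5: ACA (Thr) → ACG (Thr) — synonymous.
Codon 7: AGG (Arg) → CGG (Arg) — synonymous.
Codon 8: UUC (Phe) → CUC (Leu) — missense.
Codon 9: UUU (Phe) → CUU (Leu) — missense.
Synonymous: 3 of 5.

3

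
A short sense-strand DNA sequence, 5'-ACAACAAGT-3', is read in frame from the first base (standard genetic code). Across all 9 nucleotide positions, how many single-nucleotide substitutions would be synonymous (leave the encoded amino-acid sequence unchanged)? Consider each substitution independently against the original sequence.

7

Codon 1 (ACA, Thr): 3 synonymous substitutions.
Codon 2 (ACA, Thr): 3 synonymous substitutions.
Codon 3 (AGT, Ser): 1 synonymous substitution.
Total: 3 + 3 + 1 = 7.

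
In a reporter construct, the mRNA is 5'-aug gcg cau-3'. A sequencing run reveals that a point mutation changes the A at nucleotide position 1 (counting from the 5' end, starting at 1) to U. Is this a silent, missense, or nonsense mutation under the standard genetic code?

Position 1 falls in codon 1: AUG → Met.
After the substitution the codon is UUG → Leu.
Met ≠ Leu, so this is a missense mutation.

missense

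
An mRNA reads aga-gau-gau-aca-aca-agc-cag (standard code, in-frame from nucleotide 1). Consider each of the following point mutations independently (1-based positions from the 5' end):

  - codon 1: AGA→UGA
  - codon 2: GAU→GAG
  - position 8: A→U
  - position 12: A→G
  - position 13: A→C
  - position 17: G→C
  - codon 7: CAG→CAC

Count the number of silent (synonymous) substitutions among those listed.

Codon 1: AGA (Arg) → UGA (Stop) — nonsense.
Codon 2: GAU (Asp) → GAG (Glu) — missense.
Codon 3: GAU (Asp) → GUU (Val) — missense.
Codon 4: ACA (Thr) → ACG (Thr) — synonymous.
Codon 5: ACA (Thr) → CCA (Pro) — missense.
Codon 6: AGC (Ser) → ACC (Thr) — missense.
Codon 7: CAG (Gln) → CAC (His) — missense.
Synonymous: 1 of 7.

1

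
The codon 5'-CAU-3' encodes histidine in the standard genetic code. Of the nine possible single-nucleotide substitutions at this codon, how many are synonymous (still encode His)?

Position 1: none → 0 synonymous.
Position 2: none → 0 synonymous.
Position 3: CAC → 1 synonymous.
Total: 0 + 0 + 1 = 1.

1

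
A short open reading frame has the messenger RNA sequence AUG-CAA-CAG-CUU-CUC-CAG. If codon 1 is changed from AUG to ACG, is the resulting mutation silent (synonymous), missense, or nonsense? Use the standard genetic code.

Position 2 falls in codon 1: AUG → Met.
After the substitution the codon is ACG → Thr.
Met ≠ Thr, so this is a missense mutation.

missense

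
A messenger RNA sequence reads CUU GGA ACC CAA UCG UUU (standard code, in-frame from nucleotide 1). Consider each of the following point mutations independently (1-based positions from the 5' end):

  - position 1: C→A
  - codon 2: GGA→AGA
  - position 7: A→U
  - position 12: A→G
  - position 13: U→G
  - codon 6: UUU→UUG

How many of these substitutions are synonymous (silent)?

Codon 1: CUU (Leu) → AUU (Ile) — missense.
Codon 2: GGA (Gly) → AGA (Arg) — missense.
Codon 3: ACC (Thr) → UCC (Ser) — missense.
Codon 4: CAA (Gln) → CAG (Gln) — synonymous.
Codon 5: UCG (Ser) → GCG (Ala) — missense.
Codon 6: UUU (Phe) → UUG (Leu) — missense.
Synonymous: 1 of 6.

1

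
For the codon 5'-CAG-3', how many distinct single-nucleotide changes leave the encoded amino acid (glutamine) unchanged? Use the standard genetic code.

Position 1: none → 0 synonymous.
Position 2: none → 0 synonymous.
Position 3: CAA → 1 synonymous.
Total: 0 + 0 + 1 = 1.

1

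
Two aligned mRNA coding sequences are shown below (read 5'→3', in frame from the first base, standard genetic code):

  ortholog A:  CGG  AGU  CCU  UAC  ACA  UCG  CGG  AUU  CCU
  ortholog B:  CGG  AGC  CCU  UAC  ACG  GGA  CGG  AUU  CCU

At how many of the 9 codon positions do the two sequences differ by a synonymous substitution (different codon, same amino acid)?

Codon 1: CGG Arg / CGG Arg — identical.
Codon 2: AGU Ser / AGC Ser — synonymous.
Codon 3: CCU Pro / CCU Pro — identical.
Codon 4: UAC Tyr / UAC Tyr — identical.
Codon 5: ACA Thr / ACG Thr — synonymous.
Codon 6: UCG Ser / GGA Gly — nonsynonymous.
Codon 7: CGG Arg / CGG Arg — identical.
Codon 8: AUU Ile / AUU Ile — identical.
Codon 9: CCU Pro / CCU Pro — identical.
Synonymous differences: 2.

2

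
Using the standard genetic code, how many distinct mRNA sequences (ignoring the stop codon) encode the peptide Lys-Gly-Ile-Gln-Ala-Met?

Lys: 2 codons.
Gly: 4 codons.
Ile: 3 codons.
Gln: 2 codons.
Ala: 4 codons.
Met: 1 codon.
2 × 4 × 3 × 2 × 4 × 1 = 192.

192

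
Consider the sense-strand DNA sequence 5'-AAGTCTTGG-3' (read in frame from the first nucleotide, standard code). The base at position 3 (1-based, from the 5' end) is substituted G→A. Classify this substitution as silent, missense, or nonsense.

Position 3 falls in codon 1: AAG → Lys.
After the substitution the codon is AAA → Lys.
Both encode Lys, so the change is synonymous.

silent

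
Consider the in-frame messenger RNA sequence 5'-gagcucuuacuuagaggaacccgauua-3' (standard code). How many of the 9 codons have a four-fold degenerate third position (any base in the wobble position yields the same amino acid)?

Codon 1 GAG (Glu): third position 2-fold.
Codon 2 CUC (Leu): third position 4-fold.
Codon 3 UUA (Leu): third position 2-fold.
Codon 4 CUU (Leu): third position 4-fold.
Codon 5 AGA (Arg): third position 2-fold.
Codon 6 GGA (Gly): third position 4-fold.
Codon 7 ACC (Thr): third position 4-fold.
Codon 8 CGA (Arg): third position 4-fold.
Codon 9 UUA (Leu): third position 2-fold.
Four-fold degenerate third positions: 5.

5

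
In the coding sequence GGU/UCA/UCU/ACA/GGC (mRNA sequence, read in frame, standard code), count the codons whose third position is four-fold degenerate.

5

Codon 1 GGU (Gly): third position 4-fold.
Codon 2 UCA (Ser): third position 4-fold.
Codon 3 UCU (Ser): third position 4-fold.
Codon 4 ACA (Thr): third position 4-fold.
Codon 5 GGC (Gly): third position 4-fold.
Four-fold degenerate third positions: 5.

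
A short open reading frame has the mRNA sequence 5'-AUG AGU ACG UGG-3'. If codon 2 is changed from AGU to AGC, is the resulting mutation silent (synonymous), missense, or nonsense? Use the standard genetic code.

silent

Position 6 falls in codon 2: AGU → Ser.
After the substitution the codon is AGC → Ser.
Both encode Ser, so the change is synonymous.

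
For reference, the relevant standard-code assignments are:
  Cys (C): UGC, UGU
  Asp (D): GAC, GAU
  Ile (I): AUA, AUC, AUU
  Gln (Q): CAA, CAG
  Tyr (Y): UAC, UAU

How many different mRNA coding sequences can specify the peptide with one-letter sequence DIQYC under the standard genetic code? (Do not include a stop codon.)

48

Asp: 2 codons.
Ile: 3 codons.
Gln: 2 codons.
Tyr: 2 codons.
Cys: 2 codons.
2 × 3 × 2 × 2 × 2 = 48.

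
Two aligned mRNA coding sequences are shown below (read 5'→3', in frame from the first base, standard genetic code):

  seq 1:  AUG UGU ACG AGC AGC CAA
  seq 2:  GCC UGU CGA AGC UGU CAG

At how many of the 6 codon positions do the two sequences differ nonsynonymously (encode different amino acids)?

Codon 1: AUG Met / GCC Ala — nonsynonymous.
Codon 2: UGU Cys / UGU Cys — identical.
Codon 3: ACG Thr / CGA Arg — nonsynonymous.
Codon 4: AGC Ser / AGC Ser — identical.
Codon 5: AGC Ser / UGU Cys — nonsynonymous.
Codon 6: CAA Gln / CAG Gln — synonymous.
Nonsynonymous differences: 3.

3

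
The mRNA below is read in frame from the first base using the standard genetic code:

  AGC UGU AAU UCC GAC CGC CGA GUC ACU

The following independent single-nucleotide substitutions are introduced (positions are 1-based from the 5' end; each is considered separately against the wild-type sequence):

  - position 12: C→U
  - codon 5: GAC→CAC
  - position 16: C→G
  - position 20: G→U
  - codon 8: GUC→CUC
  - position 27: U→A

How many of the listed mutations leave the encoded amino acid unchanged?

2

Codon 4: UCC (Ser) → UCU (Ser) — synonymous.
Codon 5: GAC (Asp) → CAC (His) — missense.
Codon 6: CGC (Arg) → GGC (Gly) — missense.
Codon 7: CGA (Arg) → CUA (Leu) — missense.
Codon 8: GUC (Val) → CUC (Leu) — missense.
Codon 9: ACU (Thr) → ACA (Thr) — synonymous.
Synonymous: 2 of 6.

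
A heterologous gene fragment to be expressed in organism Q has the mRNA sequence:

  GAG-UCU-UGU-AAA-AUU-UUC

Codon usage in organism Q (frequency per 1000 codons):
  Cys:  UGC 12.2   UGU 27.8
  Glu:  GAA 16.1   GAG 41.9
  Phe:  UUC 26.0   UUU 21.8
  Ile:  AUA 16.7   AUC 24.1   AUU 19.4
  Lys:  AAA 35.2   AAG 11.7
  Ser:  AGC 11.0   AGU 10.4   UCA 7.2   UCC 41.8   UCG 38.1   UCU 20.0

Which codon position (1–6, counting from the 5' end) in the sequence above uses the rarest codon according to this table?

5

Codon 1 GAG (Glu): 41.9 per 1000.
Codon 2 UCU (Ser): 20.0 per 1000.
Codon 3 UGU (Cys): 27.8 per 1000.
Codon 4 AAA (Lys): 35.2 per 1000.
Codon 5 AUU (Ile): 19.4 per 1000.
Codon 6 UUC (Phe): 26.0 per 1000.
Lowest frequency is 19.4 at codon 5.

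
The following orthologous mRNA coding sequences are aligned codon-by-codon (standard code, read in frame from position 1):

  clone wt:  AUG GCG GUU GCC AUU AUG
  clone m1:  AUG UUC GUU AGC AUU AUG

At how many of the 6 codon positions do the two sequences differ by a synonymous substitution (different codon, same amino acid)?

0

Codon 1: AUG Met / AUG Met — identical.
Codon 2: GCG Ala / UUC Phe — nonsynonymous.
Codon 3: GUU Val / GUU Val — identical.
Codon 4: GCC Ala / AGC Ser — nonsynonymous.
Codon 5: AUU Ile / AUU Ile — identical.
Codon 6: AUG Met / AUG Met — identical.
Synonymous differences: 0.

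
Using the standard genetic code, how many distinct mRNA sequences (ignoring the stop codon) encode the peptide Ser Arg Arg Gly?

864

Ser: 6 codons.
Arg: 6 codons.
Arg: 6 codons.
Gly: 4 codons.
6 × 6 × 6 × 4 = 864.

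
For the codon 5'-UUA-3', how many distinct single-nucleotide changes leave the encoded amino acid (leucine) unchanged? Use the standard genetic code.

Position 1: CUA → 1 synonymous.
Position 2: none → 0 synonymous.
Position 3: UUG → 1 synonymous.
Total: 1 + 0 + 1 = 2.

2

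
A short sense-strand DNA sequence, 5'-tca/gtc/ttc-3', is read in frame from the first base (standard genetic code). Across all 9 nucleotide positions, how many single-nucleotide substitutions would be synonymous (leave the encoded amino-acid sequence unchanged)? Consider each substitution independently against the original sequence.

Codon 1 (TCA, Ser): 3 synonymous substitutions.
Codon 2 (GTC, Val): 3 synonymous substitutions.
Codon 3 (TTC, Phe): 1 synonymous substitution.
Total: 3 + 3 + 1 = 7.

7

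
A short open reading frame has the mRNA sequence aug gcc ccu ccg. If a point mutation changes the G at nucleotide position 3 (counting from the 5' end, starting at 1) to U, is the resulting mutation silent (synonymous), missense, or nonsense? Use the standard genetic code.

Position 3 falls in codon 1: AUG → Met.
After the substitution the codon is AUU → Ile.
Met ≠ Ile, so this is a missense mutation.

missense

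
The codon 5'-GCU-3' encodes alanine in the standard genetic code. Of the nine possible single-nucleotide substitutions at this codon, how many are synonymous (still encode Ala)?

Position 1: none → 0 synonymous.
Position 2: none → 0 synonymous.
Position 3: GCC, GCA, GCG → 3 synonymous.
Total: 0 + 0 + 3 = 3.

3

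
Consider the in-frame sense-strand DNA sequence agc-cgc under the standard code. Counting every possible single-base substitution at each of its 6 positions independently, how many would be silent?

Codon 1 (AGC, Ser): 1 synonymous substitution.
Codon 2 (CGC, Arg): 3 synonymous substitutions.
Total: 1 + 3 = 4.

4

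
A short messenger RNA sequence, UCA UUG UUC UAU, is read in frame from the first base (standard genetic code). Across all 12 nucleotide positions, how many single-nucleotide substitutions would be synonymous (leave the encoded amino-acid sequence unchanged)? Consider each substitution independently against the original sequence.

7

Codon 1 (UCA, Ser): 3 synonymous substitutions.
Codon 2 (UUG, Leu): 2 synonymous substitutions.
Codon 3 (UUC, Phe): 1 synonymous substitution.
Codon 4 (UAU, Tyr): 1 synonymous substitution.
Total: 3 + 2 + 1 + 1 = 7.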